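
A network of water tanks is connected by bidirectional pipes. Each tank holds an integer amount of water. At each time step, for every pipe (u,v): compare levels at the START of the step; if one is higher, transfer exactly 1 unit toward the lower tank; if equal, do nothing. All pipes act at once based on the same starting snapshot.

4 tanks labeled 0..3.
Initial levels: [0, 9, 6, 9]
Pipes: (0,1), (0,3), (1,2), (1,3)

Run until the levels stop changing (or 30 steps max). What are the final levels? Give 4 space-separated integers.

Answer: 5 8 6 5

Derivation:
Step 1: flows [1->0,3->0,1->2,1=3] -> levels [2 7 7 8]
Step 2: flows [1->0,3->0,1=2,3->1] -> levels [4 7 7 6]
Step 3: flows [1->0,3->0,1=2,1->3] -> levels [6 5 7 6]
Step 4: flows [0->1,0=3,2->1,3->1] -> levels [5 8 6 5]
Step 5: flows [1->0,0=3,1->2,1->3] -> levels [6 5 7 6]
  -> period-2 cycle: step 5 state = step 3 state; never stabilizes
  -> state at step 30: (30-3) mod 2 = 1, same as step 4 -> [5 8 6 5]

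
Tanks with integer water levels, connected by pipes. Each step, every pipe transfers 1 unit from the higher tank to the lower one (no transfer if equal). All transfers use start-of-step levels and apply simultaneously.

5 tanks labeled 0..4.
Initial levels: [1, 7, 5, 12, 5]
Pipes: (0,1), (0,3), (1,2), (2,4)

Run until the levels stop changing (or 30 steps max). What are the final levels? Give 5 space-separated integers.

Step 1: flows [1->0,3->0,1->2,2=4] -> levels [3 5 6 11 5]
Step 2: flows [1->0,3->0,2->1,2->4] -> levels [5 5 4 10 6]
Step 3: flows [0=1,3->0,1->2,4->2] -> levels [6 4 6 9 5]
Step 4: flows [0->1,3->0,2->1,2->4] -> levels [6 6 4 8 6]
Step 5: flows [0=1,3->0,1->2,4->2] -> levels [7 5 6 7 5]
Step 6: flows [0->1,0=3,2->1,2->4] -> levels [6 7 4 7 6]
Step 7: flows [1->0,3->0,1->2,4->2] -> levels [8 5 6 6 5]
Step 8: flows [0->1,0->3,2->1,2->4] -> levels [6 7 4 7 6]
  -> period-2 cycle: step 8 state = step 6 state; never stabilizes
  -> state at step 30: (30-6) mod 2 = 0, same as step 6 -> [6 7 4 7 6]

Answer: 6 7 4 7 6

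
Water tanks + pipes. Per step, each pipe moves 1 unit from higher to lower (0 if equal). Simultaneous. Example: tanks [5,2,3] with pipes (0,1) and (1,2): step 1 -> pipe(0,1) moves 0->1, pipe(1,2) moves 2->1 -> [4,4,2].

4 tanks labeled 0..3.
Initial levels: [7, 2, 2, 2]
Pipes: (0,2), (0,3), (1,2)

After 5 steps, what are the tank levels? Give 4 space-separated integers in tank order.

Answer: 4 4 2 3

Derivation:
Step 1: flows [0->2,0->3,1=2] -> levels [5 2 3 3]
Step 2: flows [0->2,0->3,2->1] -> levels [3 3 3 4]
Step 3: flows [0=2,3->0,1=2] -> levels [4 3 3 3]
Step 4: flows [0->2,0->3,1=2] -> levels [2 3 4 4]
Step 5: flows [2->0,3->0,2->1] -> levels [4 4 2 3]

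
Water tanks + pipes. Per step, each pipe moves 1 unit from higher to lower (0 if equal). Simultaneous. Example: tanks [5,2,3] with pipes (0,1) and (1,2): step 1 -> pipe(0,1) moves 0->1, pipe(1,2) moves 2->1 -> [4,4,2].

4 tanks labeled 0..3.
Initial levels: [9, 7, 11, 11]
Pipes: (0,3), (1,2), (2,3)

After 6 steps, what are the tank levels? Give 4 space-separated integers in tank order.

Answer: 9 10 8 11

Derivation:
Step 1: flows [3->0,2->1,2=3] -> levels [10 8 10 10]
Step 2: flows [0=3,2->1,2=3] -> levels [10 9 9 10]
Step 3: flows [0=3,1=2,3->2] -> levels [10 9 10 9]
Step 4: flows [0->3,2->1,2->3] -> levels [9 10 8 11]
Step 5: flows [3->0,1->2,3->2] -> levels [10 9 10 9]
  -> period-2 cycle: step 5 state = step 3 state
  -> state at step 6: (6-3) mod 2 = 1, same as step 4 -> [9 10 8 11]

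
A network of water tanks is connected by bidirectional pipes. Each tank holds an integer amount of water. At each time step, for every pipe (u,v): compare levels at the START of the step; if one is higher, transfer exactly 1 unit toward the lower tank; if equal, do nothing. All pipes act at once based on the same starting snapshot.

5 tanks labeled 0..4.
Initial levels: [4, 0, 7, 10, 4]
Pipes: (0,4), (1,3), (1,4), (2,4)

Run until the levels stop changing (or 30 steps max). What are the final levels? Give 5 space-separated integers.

Step 1: flows [0=4,3->1,4->1,2->4] -> levels [4 2 6 9 4]
Step 2: flows [0=4,3->1,4->1,2->4] -> levels [4 4 5 8 4]
Step 3: flows [0=4,3->1,1=4,2->4] -> levels [4 5 4 7 5]
Step 4: flows [4->0,3->1,1=4,4->2] -> levels [5 6 5 6 3]
Step 5: flows [0->4,1=3,1->4,2->4] -> levels [4 5 4 6 6]
Step 6: flows [4->0,3->1,4->1,4->2] -> levels [5 7 5 5 3]
Step 7: flows [0->4,1->3,1->4,2->4] -> levels [4 5 4 6 6]
  -> period-2 cycle: step 7 state = step 5 state; never stabilizes
  -> state at step 30: (30-5) mod 2 = 1, same as step 6 -> [5 7 5 5 3]

Answer: 5 7 5 5 3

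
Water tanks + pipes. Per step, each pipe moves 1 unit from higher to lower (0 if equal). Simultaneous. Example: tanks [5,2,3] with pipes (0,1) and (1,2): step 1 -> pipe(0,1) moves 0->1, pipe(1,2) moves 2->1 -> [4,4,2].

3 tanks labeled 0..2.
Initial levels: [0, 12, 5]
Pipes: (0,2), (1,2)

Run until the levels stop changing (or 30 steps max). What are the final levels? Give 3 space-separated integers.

Answer: 5 5 7

Derivation:
Step 1: flows [2->0,1->2] -> levels [1 11 5]
Step 2: flows [2->0,1->2] -> levels [2 10 5]
Step 3: flows [2->0,1->2] -> levels [3 9 5]
Step 4: flows [2->0,1->2] -> levels [4 8 5]
Step 5: flows [2->0,1->2] -> levels [5 7 5]
Step 6: flows [0=2,1->2] -> levels [5 6 6]
Step 7: flows [2->0,1=2] -> levels [6 6 5]
Step 8: flows [0->2,1->2] -> levels [5 5 7]
Step 9: flows [2->0,2->1] -> levels [6 6 5]
  -> period-2 cycle: step 9 state = step 7 state; never stabilizes
  -> state at step 30: (30-7) mod 2 = 1, same as step 8 -> [5 5 7]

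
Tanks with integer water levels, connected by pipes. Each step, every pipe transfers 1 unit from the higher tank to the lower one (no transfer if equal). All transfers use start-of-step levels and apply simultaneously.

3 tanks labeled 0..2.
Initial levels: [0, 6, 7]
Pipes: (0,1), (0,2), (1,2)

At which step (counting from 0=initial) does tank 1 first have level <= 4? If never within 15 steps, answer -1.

Answer: 2

Derivation:
Step 1: flows [1->0,2->0,2->1] -> levels [2 6 5]
Step 2: flows [1->0,2->0,1->2] -> levels [4 4 5]
Tank 1 first reaches <=4 at step 2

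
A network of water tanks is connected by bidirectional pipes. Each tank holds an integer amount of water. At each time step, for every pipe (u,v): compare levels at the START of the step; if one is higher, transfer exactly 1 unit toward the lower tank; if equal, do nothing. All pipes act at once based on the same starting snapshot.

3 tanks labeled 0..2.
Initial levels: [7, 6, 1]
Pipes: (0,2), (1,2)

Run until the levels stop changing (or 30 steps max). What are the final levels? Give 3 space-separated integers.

Answer: 4 4 6

Derivation:
Step 1: flows [0->2,1->2] -> levels [6 5 3]
Step 2: flows [0->2,1->2] -> levels [5 4 5]
Step 3: flows [0=2,2->1] -> levels [5 5 4]
Step 4: flows [0->2,1->2] -> levels [4 4 6]
Step 5: flows [2->0,2->1] -> levels [5 5 4]
  -> period-2 cycle: step 5 state = step 3 state; never stabilizes
  -> state at step 30: (30-3) mod 2 = 1, same as step 4 -> [4 4 6]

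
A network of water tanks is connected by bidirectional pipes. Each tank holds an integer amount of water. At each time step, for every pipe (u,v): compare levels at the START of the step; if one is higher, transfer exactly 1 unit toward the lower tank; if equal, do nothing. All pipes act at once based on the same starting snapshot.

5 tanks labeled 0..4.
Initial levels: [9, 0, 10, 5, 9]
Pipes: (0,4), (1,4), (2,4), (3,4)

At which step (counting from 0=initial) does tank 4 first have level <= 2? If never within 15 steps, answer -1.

Step 1: flows [0=4,4->1,2->4,4->3] -> levels [9 1 9 6 8]
Step 2: flows [0->4,4->1,2->4,4->3] -> levels [8 2 8 7 8]
Step 3: flows [0=4,4->1,2=4,4->3] -> levels [8 3 8 8 6]
Step 4: flows [0->4,4->1,2->4,3->4] -> levels [7 4 7 7 8]
Step 5: flows [4->0,4->1,4->2,4->3] -> levels [8 5 8 8 4]
Step 6: flows [0->4,1->4,2->4,3->4] -> levels [7 4 7 7 8]
  -> period-2 cycle (repeats step 4); tank 4 never drops to <=2
Tank 4 never reaches <=2 within 15 steps

Answer: -1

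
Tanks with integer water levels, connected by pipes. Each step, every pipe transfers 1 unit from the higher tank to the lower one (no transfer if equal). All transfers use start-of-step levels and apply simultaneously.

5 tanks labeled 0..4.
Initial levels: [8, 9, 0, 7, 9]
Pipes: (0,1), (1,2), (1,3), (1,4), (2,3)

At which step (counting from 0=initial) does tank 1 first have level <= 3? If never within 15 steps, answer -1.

Step 1: flows [1->0,1->2,1->3,1=4,3->2] -> levels [9 6 2 7 9]
Step 2: flows [0->1,1->2,3->1,4->1,3->2] -> levels [8 8 4 5 8]
Step 3: flows [0=1,1->2,1->3,1=4,3->2] -> levels [8 6 6 5 8]
Step 4: flows [0->1,1=2,1->3,4->1,2->3] -> levels [7 7 5 7 7]
Step 5: flows [0=1,1->2,1=3,1=4,3->2] -> levels [7 6 7 6 7]
Step 6: flows [0->1,2->1,1=3,4->1,2->3] -> levels [6 9 5 7 6]
Step 7: flows [1->0,1->2,1->3,1->4,3->2] -> levels [7 5 7 7 7]
Step 8: flows [0->1,2->1,3->1,4->1,2=3] -> levels [6 9 6 6 6]
Step 9: flows [1->0,1->2,1->3,1->4,2=3] -> levels [7 5 7 7 7]
  -> period-2 cycle (repeats step 7); tank 1 never drops to <=3
Tank 1 never reaches <=3 within 15 steps

Answer: -1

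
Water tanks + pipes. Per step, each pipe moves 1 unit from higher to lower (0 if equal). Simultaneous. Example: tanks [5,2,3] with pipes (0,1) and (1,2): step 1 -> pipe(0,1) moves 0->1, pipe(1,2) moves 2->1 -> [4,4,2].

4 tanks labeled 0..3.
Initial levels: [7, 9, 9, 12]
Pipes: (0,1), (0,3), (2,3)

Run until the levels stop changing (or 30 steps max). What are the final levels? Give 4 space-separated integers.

Step 1: flows [1->0,3->0,3->2] -> levels [9 8 10 10]
Step 2: flows [0->1,3->0,2=3] -> levels [9 9 10 9]
Step 3: flows [0=1,0=3,2->3] -> levels [9 9 9 10]
Step 4: flows [0=1,3->0,3->2] -> levels [10 9 10 8]
Step 5: flows [0->1,0->3,2->3] -> levels [8 10 9 10]
Step 6: flows [1->0,3->0,3->2] -> levels [10 9 10 8]
  -> period-2 cycle: step 6 state = step 4 state; never stabilizes
  -> state at step 30: (30-4) mod 2 = 0, same as step 4 -> [10 9 10 8]

Answer: 10 9 10 8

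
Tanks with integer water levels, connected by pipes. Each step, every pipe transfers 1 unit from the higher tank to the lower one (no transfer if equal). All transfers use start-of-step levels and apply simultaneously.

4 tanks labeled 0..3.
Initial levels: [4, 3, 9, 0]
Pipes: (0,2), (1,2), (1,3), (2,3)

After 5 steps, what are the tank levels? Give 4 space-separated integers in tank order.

Step 1: flows [2->0,2->1,1->3,2->3] -> levels [5 3 6 2]
Step 2: flows [2->0,2->1,1->3,2->3] -> levels [6 3 3 4]
Step 3: flows [0->2,1=2,3->1,3->2] -> levels [5 4 5 2]
Step 4: flows [0=2,2->1,1->3,2->3] -> levels [5 4 3 4]
Step 5: flows [0->2,1->2,1=3,3->2] -> levels [4 3 6 3]

Answer: 4 3 6 3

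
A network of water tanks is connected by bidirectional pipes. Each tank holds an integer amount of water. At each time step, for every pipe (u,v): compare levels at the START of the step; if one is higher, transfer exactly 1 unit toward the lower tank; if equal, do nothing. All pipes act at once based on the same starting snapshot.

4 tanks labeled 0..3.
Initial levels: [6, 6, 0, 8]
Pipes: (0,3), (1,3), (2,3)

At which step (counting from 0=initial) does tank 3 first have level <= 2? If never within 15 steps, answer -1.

Step 1: flows [3->0,3->1,3->2] -> levels [7 7 1 5]
Step 2: flows [0->3,1->3,3->2] -> levels [6 6 2 6]
Step 3: flows [0=3,1=3,3->2] -> levels [6 6 3 5]
Step 4: flows [0->3,1->3,3->2] -> levels [5 5 4 6]
Step 5: flows [3->0,3->1,3->2] -> levels [6 6 5 3]
Step 6: flows [0->3,1->3,2->3] -> levels [5 5 4 6]
  -> period-2 cycle (repeats step 4); tank 3 never drops to <=2
Tank 3 never reaches <=2 within 15 steps

Answer: -1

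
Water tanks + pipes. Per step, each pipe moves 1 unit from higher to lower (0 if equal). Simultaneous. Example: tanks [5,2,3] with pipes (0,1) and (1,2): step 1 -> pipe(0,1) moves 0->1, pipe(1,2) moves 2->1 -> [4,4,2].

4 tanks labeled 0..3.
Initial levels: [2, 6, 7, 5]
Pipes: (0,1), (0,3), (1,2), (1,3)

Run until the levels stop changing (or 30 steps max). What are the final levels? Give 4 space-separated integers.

Step 1: flows [1->0,3->0,2->1,1->3] -> levels [4 5 6 5]
Step 2: flows [1->0,3->0,2->1,1=3] -> levels [6 5 5 4]
Step 3: flows [0->1,0->3,1=2,1->3] -> levels [4 5 5 6]
Step 4: flows [1->0,3->0,1=2,3->1] -> levels [6 5 5 4]
  -> period-2 cycle: step 4 state = step 2 state; never stabilizes
  -> state at step 30: (30-2) mod 2 = 0, same as step 2 -> [6 5 5 4]

Answer: 6 5 5 4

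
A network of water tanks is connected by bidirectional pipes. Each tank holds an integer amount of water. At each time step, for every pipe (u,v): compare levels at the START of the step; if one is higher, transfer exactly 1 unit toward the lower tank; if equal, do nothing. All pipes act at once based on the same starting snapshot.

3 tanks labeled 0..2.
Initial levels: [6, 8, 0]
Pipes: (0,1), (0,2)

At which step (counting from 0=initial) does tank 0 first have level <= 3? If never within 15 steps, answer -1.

Answer: -1

Derivation:
Step 1: flows [1->0,0->2] -> levels [6 7 1]
Step 2: flows [1->0,0->2] -> levels [6 6 2]
Step 3: flows [0=1,0->2] -> levels [5 6 3]
Step 4: flows [1->0,0->2] -> levels [5 5 4]
Step 5: flows [0=1,0->2] -> levels [4 5 5]
Step 6: flows [1->0,2->0] -> levels [6 4 4]
Step 7: flows [0->1,0->2] -> levels [4 5 5]
  -> period-2 cycle (repeats step 5); tank 0 never drops to <=3
Tank 0 never reaches <=3 within 15 steps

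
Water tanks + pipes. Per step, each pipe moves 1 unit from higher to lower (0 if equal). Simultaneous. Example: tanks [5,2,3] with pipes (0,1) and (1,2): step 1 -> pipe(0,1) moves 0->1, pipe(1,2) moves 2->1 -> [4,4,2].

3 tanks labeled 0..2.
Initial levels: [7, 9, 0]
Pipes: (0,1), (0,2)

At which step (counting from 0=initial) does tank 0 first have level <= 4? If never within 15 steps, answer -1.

Answer: 7

Derivation:
Step 1: flows [1->0,0->2] -> levels [7 8 1]
Step 2: flows [1->0,0->2] -> levels [7 7 2]
Step 3: flows [0=1,0->2] -> levels [6 7 3]
Step 4: flows [1->0,0->2] -> levels [6 6 4]
Step 5: flows [0=1,0->2] -> levels [5 6 5]
Step 6: flows [1->0,0=2] -> levels [6 5 5]
Step 7: flows [0->1,0->2] -> levels [4 6 6]
Tank 0 first reaches <=4 at step 7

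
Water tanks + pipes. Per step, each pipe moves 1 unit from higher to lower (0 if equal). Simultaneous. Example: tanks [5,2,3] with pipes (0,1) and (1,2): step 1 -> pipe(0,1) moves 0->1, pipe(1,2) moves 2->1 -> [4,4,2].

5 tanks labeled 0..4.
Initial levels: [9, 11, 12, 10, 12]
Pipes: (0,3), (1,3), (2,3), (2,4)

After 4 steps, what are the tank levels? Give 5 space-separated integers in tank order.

Answer: 11 11 12 9 11

Derivation:
Step 1: flows [3->0,1->3,2->3,2=4] -> levels [10 10 11 11 12]
Step 2: flows [3->0,3->1,2=3,4->2] -> levels [11 11 12 9 11]
Step 3: flows [0->3,1->3,2->3,2->4] -> levels [10 10 10 12 12]
Step 4: flows [3->0,3->1,3->2,4->2] -> levels [11 11 12 9 11]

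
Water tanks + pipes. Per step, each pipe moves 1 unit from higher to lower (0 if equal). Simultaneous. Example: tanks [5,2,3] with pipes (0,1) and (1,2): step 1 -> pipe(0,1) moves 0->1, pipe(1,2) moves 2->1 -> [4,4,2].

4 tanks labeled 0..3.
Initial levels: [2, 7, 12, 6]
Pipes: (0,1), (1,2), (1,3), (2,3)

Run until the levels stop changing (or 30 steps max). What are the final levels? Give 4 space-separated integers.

Answer: 6 5 8 8

Derivation:
Step 1: flows [1->0,2->1,1->3,2->3] -> levels [3 6 10 8]
Step 2: flows [1->0,2->1,3->1,2->3] -> levels [4 7 8 8]
Step 3: flows [1->0,2->1,3->1,2=3] -> levels [5 8 7 7]
Step 4: flows [1->0,1->2,1->3,2=3] -> levels [6 5 8 8]
Step 5: flows [0->1,2->1,3->1,2=3] -> levels [5 8 7 7]
  -> period-2 cycle: step 5 state = step 3 state; never stabilizes
  -> state at step 30: (30-3) mod 2 = 1, same as step 4 -> [6 5 8 8]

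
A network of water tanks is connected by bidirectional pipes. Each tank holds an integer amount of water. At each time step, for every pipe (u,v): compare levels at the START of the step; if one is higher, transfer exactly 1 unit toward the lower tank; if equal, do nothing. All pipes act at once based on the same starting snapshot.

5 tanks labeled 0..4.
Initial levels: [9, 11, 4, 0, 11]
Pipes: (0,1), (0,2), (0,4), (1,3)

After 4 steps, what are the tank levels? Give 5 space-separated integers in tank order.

Step 1: flows [1->0,0->2,4->0,1->3] -> levels [10 9 5 1 10]
Step 2: flows [0->1,0->2,0=4,1->3] -> levels [8 9 6 2 10]
Step 3: flows [1->0,0->2,4->0,1->3] -> levels [9 7 7 3 9]
Step 4: flows [0->1,0->2,0=4,1->3] -> levels [7 7 8 4 9]

Answer: 7 7 8 4 9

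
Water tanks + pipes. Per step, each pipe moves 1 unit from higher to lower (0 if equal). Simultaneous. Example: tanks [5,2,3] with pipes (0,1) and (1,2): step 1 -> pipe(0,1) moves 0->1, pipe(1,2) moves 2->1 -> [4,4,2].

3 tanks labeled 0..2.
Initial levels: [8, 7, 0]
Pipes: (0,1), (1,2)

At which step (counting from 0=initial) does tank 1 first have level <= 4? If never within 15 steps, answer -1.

Answer: -1

Derivation:
Step 1: flows [0->1,1->2] -> levels [7 7 1]
Step 2: flows [0=1,1->2] -> levels [7 6 2]
Step 3: flows [0->1,1->2] -> levels [6 6 3]
Step 4: flows [0=1,1->2] -> levels [6 5 4]
Step 5: flows [0->1,1->2] -> levels [5 5 5]
Step 6: flows [0=1,1=2] -> levels [5 5 5]
  -> stable; tank 1 stays at 5 > 4
Tank 1 never reaches <=4 within 15 steps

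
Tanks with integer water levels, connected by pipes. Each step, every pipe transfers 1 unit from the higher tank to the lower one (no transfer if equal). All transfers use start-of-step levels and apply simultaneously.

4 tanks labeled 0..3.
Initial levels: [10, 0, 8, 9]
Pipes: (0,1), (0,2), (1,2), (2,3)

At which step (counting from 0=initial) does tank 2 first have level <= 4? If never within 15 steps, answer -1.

Step 1: flows [0->1,0->2,2->1,3->2] -> levels [8 2 9 8]
Step 2: flows [0->1,2->0,2->1,2->3] -> levels [8 4 6 9]
Step 3: flows [0->1,0->2,2->1,3->2] -> levels [6 6 7 8]
Step 4: flows [0=1,2->0,2->1,3->2] -> levels [7 7 6 7]
Step 5: flows [0=1,0->2,1->2,3->2] -> levels [6 6 9 6]
Step 6: flows [0=1,2->0,2->1,2->3] -> levels [7 7 6 7]
  -> period-2 cycle (repeats step 4); tank 2 never drops to <=4
Tank 2 never reaches <=4 within 15 steps

Answer: -1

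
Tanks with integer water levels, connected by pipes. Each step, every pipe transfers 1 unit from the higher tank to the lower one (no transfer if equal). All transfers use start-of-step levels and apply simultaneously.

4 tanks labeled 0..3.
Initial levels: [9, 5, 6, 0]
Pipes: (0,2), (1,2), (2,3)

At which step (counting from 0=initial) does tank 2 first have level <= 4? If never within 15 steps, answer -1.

Answer: 5

Derivation:
Step 1: flows [0->2,2->1,2->3] -> levels [8 6 5 1]
Step 2: flows [0->2,1->2,2->3] -> levels [7 5 6 2]
Step 3: flows [0->2,2->1,2->3] -> levels [6 6 5 3]
Step 4: flows [0->2,1->2,2->3] -> levels [5 5 6 4]
Step 5: flows [2->0,2->1,2->3] -> levels [6 6 3 5]
Tank 2 first reaches <=4 at step 5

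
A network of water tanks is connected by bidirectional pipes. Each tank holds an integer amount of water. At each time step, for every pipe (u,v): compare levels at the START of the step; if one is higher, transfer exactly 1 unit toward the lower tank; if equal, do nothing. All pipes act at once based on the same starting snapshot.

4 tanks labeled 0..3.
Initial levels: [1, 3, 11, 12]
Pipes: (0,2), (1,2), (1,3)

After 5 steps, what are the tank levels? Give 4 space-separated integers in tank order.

Step 1: flows [2->0,2->1,3->1] -> levels [2 5 9 11]
Step 2: flows [2->0,2->1,3->1] -> levels [3 7 7 10]
Step 3: flows [2->0,1=2,3->1] -> levels [4 8 6 9]
Step 4: flows [2->0,1->2,3->1] -> levels [5 8 6 8]
Step 5: flows [2->0,1->2,1=3] -> levels [6 7 6 8]

Answer: 6 7 6 8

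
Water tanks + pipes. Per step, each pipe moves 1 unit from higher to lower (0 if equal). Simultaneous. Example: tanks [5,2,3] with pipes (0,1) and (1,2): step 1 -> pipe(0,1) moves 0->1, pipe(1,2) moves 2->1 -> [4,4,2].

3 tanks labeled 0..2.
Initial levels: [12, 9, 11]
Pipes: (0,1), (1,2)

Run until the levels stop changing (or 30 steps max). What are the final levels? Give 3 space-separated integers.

Step 1: flows [0->1,2->1] -> levels [11 11 10]
Step 2: flows [0=1,1->2] -> levels [11 10 11]
Step 3: flows [0->1,2->1] -> levels [10 12 10]
Step 4: flows [1->0,1->2] -> levels [11 10 11]
  -> period-2 cycle: step 4 state = step 2 state; never stabilizes
  -> state at step 30: (30-2) mod 2 = 0, same as step 2 -> [11 10 11]

Answer: 11 10 11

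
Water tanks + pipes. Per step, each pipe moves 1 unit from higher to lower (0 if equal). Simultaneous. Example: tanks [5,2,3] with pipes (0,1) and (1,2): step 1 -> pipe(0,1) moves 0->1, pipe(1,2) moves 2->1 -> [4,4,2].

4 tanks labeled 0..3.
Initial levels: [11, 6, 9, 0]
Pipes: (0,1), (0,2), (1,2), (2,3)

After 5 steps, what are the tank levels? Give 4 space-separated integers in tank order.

Answer: 8 6 7 5

Derivation:
Step 1: flows [0->1,0->2,2->1,2->3] -> levels [9 8 8 1]
Step 2: flows [0->1,0->2,1=2,2->3] -> levels [7 9 8 2]
Step 3: flows [1->0,2->0,1->2,2->3] -> levels [9 7 7 3]
Step 4: flows [0->1,0->2,1=2,2->3] -> levels [7 8 7 4]
Step 5: flows [1->0,0=2,1->2,2->3] -> levels [8 6 7 5]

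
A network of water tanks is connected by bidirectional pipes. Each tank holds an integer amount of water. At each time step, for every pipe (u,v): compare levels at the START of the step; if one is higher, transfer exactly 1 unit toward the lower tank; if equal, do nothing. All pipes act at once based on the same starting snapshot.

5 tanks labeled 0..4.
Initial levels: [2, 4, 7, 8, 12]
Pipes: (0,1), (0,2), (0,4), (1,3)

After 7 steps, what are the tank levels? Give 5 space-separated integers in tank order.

Answer: 6 7 7 6 7

Derivation:
Step 1: flows [1->0,2->0,4->0,3->1] -> levels [5 4 6 7 11]
Step 2: flows [0->1,2->0,4->0,3->1] -> levels [6 6 5 6 10]
Step 3: flows [0=1,0->2,4->0,1=3] -> levels [6 6 6 6 9]
Step 4: flows [0=1,0=2,4->0,1=3] -> levels [7 6 6 6 8]
Step 5: flows [0->1,0->2,4->0,1=3] -> levels [6 7 7 6 7]
Step 6: flows [1->0,2->0,4->0,1->3] -> levels [9 5 6 7 6]
Step 7: flows [0->1,0->2,0->4,3->1] -> levels [6 7 7 6 7]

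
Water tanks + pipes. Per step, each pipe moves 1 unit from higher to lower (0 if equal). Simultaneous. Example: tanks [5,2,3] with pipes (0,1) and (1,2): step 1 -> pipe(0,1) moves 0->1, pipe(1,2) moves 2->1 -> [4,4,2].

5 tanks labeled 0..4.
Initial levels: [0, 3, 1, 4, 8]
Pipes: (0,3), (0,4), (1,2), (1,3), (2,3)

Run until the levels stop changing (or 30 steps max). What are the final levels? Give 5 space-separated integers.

Answer: 3 2 2 5 4

Derivation:
Step 1: flows [3->0,4->0,1->2,3->1,3->2] -> levels [2 3 3 1 7]
Step 2: flows [0->3,4->0,1=2,1->3,2->3] -> levels [2 2 2 4 6]
Step 3: flows [3->0,4->0,1=2,3->1,3->2] -> levels [4 3 3 1 5]
Step 4: flows [0->3,4->0,1=2,1->3,2->3] -> levels [4 2 2 4 4]
Step 5: flows [0=3,0=4,1=2,3->1,3->2] -> levels [4 3 3 2 4]
Step 6: flows [0->3,0=4,1=2,1->3,2->3] -> levels [3 2 2 5 4]
Step 7: flows [3->0,4->0,1=2,3->1,3->2] -> levels [5 3 3 2 3]
Step 8: flows [0->3,0->4,1=2,1->3,2->3] -> levels [3 2 2 5 4]
  -> period-2 cycle: step 8 state = step 6 state; never stabilizes
  -> state at step 30: (30-6) mod 2 = 0, same as step 6 -> [3 2 2 5 4]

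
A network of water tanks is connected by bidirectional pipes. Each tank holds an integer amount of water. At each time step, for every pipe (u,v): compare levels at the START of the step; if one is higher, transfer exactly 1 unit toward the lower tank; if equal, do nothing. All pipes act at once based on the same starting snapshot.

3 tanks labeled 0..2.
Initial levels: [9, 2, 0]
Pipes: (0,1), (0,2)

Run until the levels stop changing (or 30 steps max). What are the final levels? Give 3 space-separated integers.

Step 1: flows [0->1,0->2] -> levels [7 3 1]
Step 2: flows [0->1,0->2] -> levels [5 4 2]
Step 3: flows [0->1,0->2] -> levels [3 5 3]
Step 4: flows [1->0,0=2] -> levels [4 4 3]
Step 5: flows [0=1,0->2] -> levels [3 4 4]
Step 6: flows [1->0,2->0] -> levels [5 3 3]
Step 7: flows [0->1,0->2] -> levels [3 4 4]
  -> period-2 cycle: step 7 state = step 5 state; never stabilizes
  -> state at step 30: (30-5) mod 2 = 1, same as step 6 -> [5 3 3]

Answer: 5 3 3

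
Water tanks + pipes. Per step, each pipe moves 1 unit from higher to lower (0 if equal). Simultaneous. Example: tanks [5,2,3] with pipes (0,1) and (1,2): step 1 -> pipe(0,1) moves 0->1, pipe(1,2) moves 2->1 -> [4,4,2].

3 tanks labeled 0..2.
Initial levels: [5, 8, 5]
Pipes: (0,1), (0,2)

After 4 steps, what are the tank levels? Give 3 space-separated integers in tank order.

Answer: 6 6 6

Derivation:
Step 1: flows [1->0,0=2] -> levels [6 7 5]
Step 2: flows [1->0,0->2] -> levels [6 6 6]
Step 3: flows [0=1,0=2] -> levels [6 6 6]
  -> stable; steps 4..4 unchanged -> [6 6 6]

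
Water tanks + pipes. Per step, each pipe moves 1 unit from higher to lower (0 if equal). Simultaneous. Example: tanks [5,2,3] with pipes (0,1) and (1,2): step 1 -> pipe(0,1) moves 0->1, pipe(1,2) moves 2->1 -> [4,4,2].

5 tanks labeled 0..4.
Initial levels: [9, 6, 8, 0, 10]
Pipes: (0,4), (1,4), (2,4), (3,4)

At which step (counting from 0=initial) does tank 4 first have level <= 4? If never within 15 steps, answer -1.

Answer: 5

Derivation:
Step 1: flows [4->0,4->1,4->2,4->3] -> levels [10 7 9 1 6]
Step 2: flows [0->4,1->4,2->4,4->3] -> levels [9 6 8 2 8]
Step 3: flows [0->4,4->1,2=4,4->3] -> levels [8 7 8 3 7]
Step 4: flows [0->4,1=4,2->4,4->3] -> levels [7 7 7 4 8]
Step 5: flows [4->0,4->1,4->2,4->3] -> levels [8 8 8 5 4]
Tank 4 first reaches <=4 at step 5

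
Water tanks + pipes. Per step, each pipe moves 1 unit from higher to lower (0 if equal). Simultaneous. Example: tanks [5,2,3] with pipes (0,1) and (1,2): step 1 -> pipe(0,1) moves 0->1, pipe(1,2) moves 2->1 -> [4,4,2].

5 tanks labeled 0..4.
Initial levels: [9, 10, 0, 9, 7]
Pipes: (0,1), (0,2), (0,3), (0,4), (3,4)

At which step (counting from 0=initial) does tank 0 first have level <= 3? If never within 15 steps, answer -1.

Step 1: flows [1->0,0->2,0=3,0->4,3->4] -> levels [8 9 1 8 9]
Step 2: flows [1->0,0->2,0=3,4->0,4->3] -> levels [9 8 2 9 7]
Step 3: flows [0->1,0->2,0=3,0->4,3->4] -> levels [6 9 3 8 9]
Step 4: flows [1->0,0->2,3->0,4->0,4->3] -> levels [8 8 4 8 7]
Step 5: flows [0=1,0->2,0=3,0->4,3->4] -> levels [6 8 5 7 9]
Step 6: flows [1->0,0->2,3->0,4->0,4->3] -> levels [8 7 6 7 7]
Step 7: flows [0->1,0->2,0->3,0->4,3=4] -> levels [4 8 7 8 8]
Step 8: flows [1->0,2->0,3->0,4->0,3=4] -> levels [8 7 6 7 7]
  -> period-2 cycle (repeats step 6); tank 0 never drops to <=3
Tank 0 never reaches <=3 within 15 steps

Answer: -1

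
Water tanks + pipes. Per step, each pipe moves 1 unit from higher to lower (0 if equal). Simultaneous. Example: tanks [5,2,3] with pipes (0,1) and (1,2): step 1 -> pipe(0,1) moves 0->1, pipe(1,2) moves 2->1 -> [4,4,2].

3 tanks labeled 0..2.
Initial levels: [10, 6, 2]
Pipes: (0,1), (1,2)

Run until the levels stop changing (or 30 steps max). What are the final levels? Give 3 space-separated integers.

Step 1: flows [0->1,1->2] -> levels [9 6 3]
Step 2: flows [0->1,1->2] -> levels [8 6 4]
Step 3: flows [0->1,1->2] -> levels [7 6 5]
Step 4: flows [0->1,1->2] -> levels [6 6 6]
Step 5: flows [0=1,1=2] -> levels [6 6 6]
  -> stable (no change)

Answer: 6 6 6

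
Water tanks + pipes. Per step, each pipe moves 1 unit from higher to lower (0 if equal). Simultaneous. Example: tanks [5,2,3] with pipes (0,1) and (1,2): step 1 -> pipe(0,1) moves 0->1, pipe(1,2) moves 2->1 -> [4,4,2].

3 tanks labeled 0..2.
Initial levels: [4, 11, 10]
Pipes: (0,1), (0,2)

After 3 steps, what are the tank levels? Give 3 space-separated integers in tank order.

Step 1: flows [1->0,2->0] -> levels [6 10 9]
Step 2: flows [1->0,2->0] -> levels [8 9 8]
Step 3: flows [1->0,0=2] -> levels [9 8 8]

Answer: 9 8 8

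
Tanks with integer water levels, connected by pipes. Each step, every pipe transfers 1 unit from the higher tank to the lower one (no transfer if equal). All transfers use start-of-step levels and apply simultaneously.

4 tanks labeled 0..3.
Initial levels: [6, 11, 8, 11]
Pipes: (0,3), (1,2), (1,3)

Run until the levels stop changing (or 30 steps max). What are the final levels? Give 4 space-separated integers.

Answer: 8 8 10 10

Derivation:
Step 1: flows [3->0,1->2,1=3] -> levels [7 10 9 10]
Step 2: flows [3->0,1->2,1=3] -> levels [8 9 10 9]
Step 3: flows [3->0,2->1,1=3] -> levels [9 10 9 8]
Step 4: flows [0->3,1->2,1->3] -> levels [8 8 10 10]
Step 5: flows [3->0,2->1,3->1] -> levels [9 10 9 8]
  -> period-2 cycle: step 5 state = step 3 state; never stabilizes
  -> state at step 30: (30-3) mod 2 = 1, same as step 4 -> [8 8 10 10]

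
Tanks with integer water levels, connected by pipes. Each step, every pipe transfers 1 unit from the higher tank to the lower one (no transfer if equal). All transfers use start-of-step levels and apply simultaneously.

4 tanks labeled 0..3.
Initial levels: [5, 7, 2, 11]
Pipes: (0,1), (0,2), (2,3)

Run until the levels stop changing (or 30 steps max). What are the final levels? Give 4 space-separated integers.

Answer: 5 6 8 6

Derivation:
Step 1: flows [1->0,0->2,3->2] -> levels [5 6 4 10]
Step 2: flows [1->0,0->2,3->2] -> levels [5 5 6 9]
Step 3: flows [0=1,2->0,3->2] -> levels [6 5 6 8]
Step 4: flows [0->1,0=2,3->2] -> levels [5 6 7 7]
Step 5: flows [1->0,2->0,2=3] -> levels [7 5 6 7]
Step 6: flows [0->1,0->2,3->2] -> levels [5 6 8 6]
Step 7: flows [1->0,2->0,2->3] -> levels [7 5 6 7]
  -> period-2 cycle: step 7 state = step 5 state; never stabilizes
  -> state at step 30: (30-5) mod 2 = 1, same as step 6 -> [5 6 8 6]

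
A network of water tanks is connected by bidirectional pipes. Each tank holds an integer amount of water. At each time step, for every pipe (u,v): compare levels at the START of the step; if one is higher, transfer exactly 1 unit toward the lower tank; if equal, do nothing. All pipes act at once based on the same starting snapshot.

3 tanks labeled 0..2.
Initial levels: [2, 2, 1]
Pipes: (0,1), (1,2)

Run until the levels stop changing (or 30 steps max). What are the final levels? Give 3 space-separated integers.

Step 1: flows [0=1,1->2] -> levels [2 1 2]
Step 2: flows [0->1,2->1] -> levels [1 3 1]
Step 3: flows [1->0,1->2] -> levels [2 1 2]
  -> period-2 cycle: step 3 state = step 1 state; never stabilizes
  -> state at step 30: (30-1) mod 2 = 1, same as step 2 -> [1 3 1]

Answer: 1 3 1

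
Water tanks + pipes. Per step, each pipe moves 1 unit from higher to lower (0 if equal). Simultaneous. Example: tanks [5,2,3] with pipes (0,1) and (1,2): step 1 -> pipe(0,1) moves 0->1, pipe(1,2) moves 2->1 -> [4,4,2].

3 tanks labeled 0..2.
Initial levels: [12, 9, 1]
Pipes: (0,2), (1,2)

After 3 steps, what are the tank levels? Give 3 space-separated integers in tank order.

Answer: 9 6 7

Derivation:
Step 1: flows [0->2,1->2] -> levels [11 8 3]
Step 2: flows [0->2,1->2] -> levels [10 7 5]
Step 3: flows [0->2,1->2] -> levels [9 6 7]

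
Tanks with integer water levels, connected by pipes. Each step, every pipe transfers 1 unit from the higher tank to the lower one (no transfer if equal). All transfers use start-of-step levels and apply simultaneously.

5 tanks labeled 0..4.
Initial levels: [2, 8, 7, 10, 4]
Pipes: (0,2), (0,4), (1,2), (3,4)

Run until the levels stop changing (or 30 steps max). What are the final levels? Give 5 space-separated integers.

Answer: 5 6 7 6 7

Derivation:
Step 1: flows [2->0,4->0,1->2,3->4] -> levels [4 7 7 9 4]
Step 2: flows [2->0,0=4,1=2,3->4] -> levels [5 7 6 8 5]
Step 3: flows [2->0,0=4,1->2,3->4] -> levels [6 6 6 7 6]
Step 4: flows [0=2,0=4,1=2,3->4] -> levels [6 6 6 6 7]
Step 5: flows [0=2,4->0,1=2,4->3] -> levels [7 6 6 7 5]
Step 6: flows [0->2,0->4,1=2,3->4] -> levels [5 6 7 6 7]
Step 7: flows [2->0,4->0,2->1,4->3] -> levels [7 7 5 7 5]
Step 8: flows [0->2,0->4,1->2,3->4] -> levels [5 6 7 6 7]
  -> period-2 cycle: step 8 state = step 6 state; never stabilizes
  -> state at step 30: (30-6) mod 2 = 0, same as step 6 -> [5 6 7 6 7]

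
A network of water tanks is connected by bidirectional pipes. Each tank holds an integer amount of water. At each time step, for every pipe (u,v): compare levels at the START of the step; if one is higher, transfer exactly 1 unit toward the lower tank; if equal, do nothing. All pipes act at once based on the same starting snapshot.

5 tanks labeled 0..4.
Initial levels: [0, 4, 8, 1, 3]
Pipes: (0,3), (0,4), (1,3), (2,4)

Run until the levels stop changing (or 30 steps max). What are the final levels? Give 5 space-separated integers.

Step 1: flows [3->0,4->0,1->3,2->4] -> levels [2 3 7 1 3]
Step 2: flows [0->3,4->0,1->3,2->4] -> levels [2 2 6 3 3]
Step 3: flows [3->0,4->0,3->1,2->4] -> levels [4 3 5 1 3]
Step 4: flows [0->3,0->4,1->3,2->4] -> levels [2 2 4 3 5]
Step 5: flows [3->0,4->0,3->1,4->2] -> levels [4 3 5 1 3]
  -> period-2 cycle: step 5 state = step 3 state; never stabilizes
  -> state at step 30: (30-3) mod 2 = 1, same as step 4 -> [2 2 4 3 5]

Answer: 2 2 4 3 5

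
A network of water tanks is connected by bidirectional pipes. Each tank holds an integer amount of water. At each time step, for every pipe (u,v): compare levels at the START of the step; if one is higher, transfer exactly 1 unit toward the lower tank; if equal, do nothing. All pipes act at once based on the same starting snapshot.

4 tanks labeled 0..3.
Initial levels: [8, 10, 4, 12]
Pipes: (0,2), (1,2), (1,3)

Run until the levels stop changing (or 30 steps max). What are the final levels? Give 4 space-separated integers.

Step 1: flows [0->2,1->2,3->1] -> levels [7 10 6 11]
Step 2: flows [0->2,1->2,3->1] -> levels [6 10 8 10]
Step 3: flows [2->0,1->2,1=3] -> levels [7 9 8 10]
Step 4: flows [2->0,1->2,3->1] -> levels [8 9 8 9]
Step 5: flows [0=2,1->2,1=3] -> levels [8 8 9 9]
Step 6: flows [2->0,2->1,3->1] -> levels [9 10 7 8]
Step 7: flows [0->2,1->2,1->3] -> levels [8 8 9 9]
  -> period-2 cycle: step 7 state = step 5 state; never stabilizes
  -> state at step 30: (30-5) mod 2 = 1, same as step 6 -> [9 10 7 8]

Answer: 9 10 7 8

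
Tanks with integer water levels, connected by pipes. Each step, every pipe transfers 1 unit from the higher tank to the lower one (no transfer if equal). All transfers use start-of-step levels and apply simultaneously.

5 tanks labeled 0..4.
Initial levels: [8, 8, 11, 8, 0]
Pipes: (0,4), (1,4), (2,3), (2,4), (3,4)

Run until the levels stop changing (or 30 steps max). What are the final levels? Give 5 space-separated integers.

Answer: 6 6 7 7 9

Derivation:
Step 1: flows [0->4,1->4,2->3,2->4,3->4] -> levels [7 7 9 8 4]
Step 2: flows [0->4,1->4,2->3,2->4,3->4] -> levels [6 6 7 8 8]
Step 3: flows [4->0,4->1,3->2,4->2,3=4] -> levels [7 7 9 7 5]
Step 4: flows [0->4,1->4,2->3,2->4,3->4] -> levels [6 6 7 7 9]
Step 5: flows [4->0,4->1,2=3,4->2,4->3] -> levels [7 7 8 8 5]
Step 6: flows [0->4,1->4,2=3,2->4,3->4] -> levels [6 6 7 7 9]
  -> period-2 cycle: step 6 state = step 4 state; never stabilizes
  -> state at step 30: (30-4) mod 2 = 0, same as step 4 -> [6 6 7 7 9]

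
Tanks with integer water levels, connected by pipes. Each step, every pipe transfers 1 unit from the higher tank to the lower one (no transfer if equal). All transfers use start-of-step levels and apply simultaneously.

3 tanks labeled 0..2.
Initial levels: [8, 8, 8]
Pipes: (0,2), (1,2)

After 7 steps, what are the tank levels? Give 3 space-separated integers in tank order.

Answer: 8 8 8

Derivation:
Step 1: flows [0=2,1=2] -> levels [8 8 8]
  -> stable; steps 2..7 unchanged -> [8 8 8]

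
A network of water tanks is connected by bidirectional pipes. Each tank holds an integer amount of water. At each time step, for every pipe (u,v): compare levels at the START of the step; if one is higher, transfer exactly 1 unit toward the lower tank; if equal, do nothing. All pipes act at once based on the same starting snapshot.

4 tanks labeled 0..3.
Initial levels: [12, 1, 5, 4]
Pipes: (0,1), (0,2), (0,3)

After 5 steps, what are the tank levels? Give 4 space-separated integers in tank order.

Step 1: flows [0->1,0->2,0->3] -> levels [9 2 6 5]
Step 2: flows [0->1,0->2,0->3] -> levels [6 3 7 6]
Step 3: flows [0->1,2->0,0=3] -> levels [6 4 6 6]
Step 4: flows [0->1,0=2,0=3] -> levels [5 5 6 6]
Step 5: flows [0=1,2->0,3->0] -> levels [7 5 5 5]

Answer: 7 5 5 5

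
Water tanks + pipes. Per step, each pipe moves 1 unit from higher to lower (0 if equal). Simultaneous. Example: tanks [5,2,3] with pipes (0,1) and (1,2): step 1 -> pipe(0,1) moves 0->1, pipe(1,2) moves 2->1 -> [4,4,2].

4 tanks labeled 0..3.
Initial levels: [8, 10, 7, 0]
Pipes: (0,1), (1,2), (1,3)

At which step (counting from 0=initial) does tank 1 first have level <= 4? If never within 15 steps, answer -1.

Answer: 7

Derivation:
Step 1: flows [1->0,1->2,1->3] -> levels [9 7 8 1]
Step 2: flows [0->1,2->1,1->3] -> levels [8 8 7 2]
Step 3: flows [0=1,1->2,1->3] -> levels [8 6 8 3]
Step 4: flows [0->1,2->1,1->3] -> levels [7 7 7 4]
Step 5: flows [0=1,1=2,1->3] -> levels [7 6 7 5]
Step 6: flows [0->1,2->1,1->3] -> levels [6 7 6 6]
Step 7: flows [1->0,1->2,1->3] -> levels [7 4 7 7]
Tank 1 first reaches <=4 at step 7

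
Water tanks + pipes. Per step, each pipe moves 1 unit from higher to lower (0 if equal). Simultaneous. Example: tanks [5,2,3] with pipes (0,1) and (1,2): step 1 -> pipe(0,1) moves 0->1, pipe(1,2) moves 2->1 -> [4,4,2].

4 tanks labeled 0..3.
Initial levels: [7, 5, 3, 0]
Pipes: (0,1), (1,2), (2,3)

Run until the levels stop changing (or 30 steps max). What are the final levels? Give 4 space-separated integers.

Step 1: flows [0->1,1->2,2->3] -> levels [6 5 3 1]
Step 2: flows [0->1,1->2,2->3] -> levels [5 5 3 2]
Step 3: flows [0=1,1->2,2->3] -> levels [5 4 3 3]
Step 4: flows [0->1,1->2,2=3] -> levels [4 4 4 3]
Step 5: flows [0=1,1=2,2->3] -> levels [4 4 3 4]
Step 6: flows [0=1,1->2,3->2] -> levels [4 3 5 3]
Step 7: flows [0->1,2->1,2->3] -> levels [3 5 3 4]
Step 8: flows [1->0,1->2,3->2] -> levels [4 3 5 3]
  -> period-2 cycle: step 8 state = step 6 state; never stabilizes
  -> state at step 30: (30-6) mod 2 = 0, same as step 6 -> [4 3 5 3]

Answer: 4 3 5 3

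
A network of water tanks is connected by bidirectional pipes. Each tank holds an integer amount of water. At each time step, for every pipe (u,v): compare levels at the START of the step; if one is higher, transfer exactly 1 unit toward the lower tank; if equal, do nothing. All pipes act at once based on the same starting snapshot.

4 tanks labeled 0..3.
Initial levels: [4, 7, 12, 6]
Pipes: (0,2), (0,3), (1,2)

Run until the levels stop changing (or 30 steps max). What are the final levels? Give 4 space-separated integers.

Answer: 8 8 6 7

Derivation:
Step 1: flows [2->0,3->0,2->1] -> levels [6 8 10 5]
Step 2: flows [2->0,0->3,2->1] -> levels [6 9 8 6]
Step 3: flows [2->0,0=3,1->2] -> levels [7 8 8 6]
Step 4: flows [2->0,0->3,1=2] -> levels [7 8 7 7]
Step 5: flows [0=2,0=3,1->2] -> levels [7 7 8 7]
Step 6: flows [2->0,0=3,2->1] -> levels [8 8 6 7]
Step 7: flows [0->2,0->3,1->2] -> levels [6 7 8 8]
Step 8: flows [2->0,3->0,2->1] -> levels [8 8 6 7]
  -> period-2 cycle: step 8 state = step 6 state; never stabilizes
  -> state at step 30: (30-6) mod 2 = 0, same as step 6 -> [8 8 6 7]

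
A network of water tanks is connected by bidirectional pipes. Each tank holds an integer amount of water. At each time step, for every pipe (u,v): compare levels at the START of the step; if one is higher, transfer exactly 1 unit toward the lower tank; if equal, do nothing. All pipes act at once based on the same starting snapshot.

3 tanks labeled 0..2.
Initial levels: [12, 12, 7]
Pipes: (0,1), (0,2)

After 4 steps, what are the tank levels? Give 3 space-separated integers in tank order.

Step 1: flows [0=1,0->2] -> levels [11 12 8]
Step 2: flows [1->0,0->2] -> levels [11 11 9]
Step 3: flows [0=1,0->2] -> levels [10 11 10]
Step 4: flows [1->0,0=2] -> levels [11 10 10]

Answer: 11 10 10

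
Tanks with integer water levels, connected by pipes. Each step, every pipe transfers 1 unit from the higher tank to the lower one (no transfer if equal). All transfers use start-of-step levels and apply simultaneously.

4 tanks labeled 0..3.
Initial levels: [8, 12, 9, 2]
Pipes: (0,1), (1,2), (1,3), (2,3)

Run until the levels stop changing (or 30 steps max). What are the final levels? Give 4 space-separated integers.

Answer: 8 6 9 8

Derivation:
Step 1: flows [1->0,1->2,1->3,2->3] -> levels [9 9 9 4]
Step 2: flows [0=1,1=2,1->3,2->3] -> levels [9 8 8 6]
Step 3: flows [0->1,1=2,1->3,2->3] -> levels [8 8 7 8]
Step 4: flows [0=1,1->2,1=3,3->2] -> levels [8 7 9 7]
Step 5: flows [0->1,2->1,1=3,2->3] -> levels [7 9 7 8]
Step 6: flows [1->0,1->2,1->3,3->2] -> levels [8 6 9 8]
Step 7: flows [0->1,2->1,3->1,2->3] -> levels [7 9 7 8]
  -> period-2 cycle: step 7 state = step 5 state; never stabilizes
  -> state at step 30: (30-5) mod 2 = 1, same as step 6 -> [8 6 9 8]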